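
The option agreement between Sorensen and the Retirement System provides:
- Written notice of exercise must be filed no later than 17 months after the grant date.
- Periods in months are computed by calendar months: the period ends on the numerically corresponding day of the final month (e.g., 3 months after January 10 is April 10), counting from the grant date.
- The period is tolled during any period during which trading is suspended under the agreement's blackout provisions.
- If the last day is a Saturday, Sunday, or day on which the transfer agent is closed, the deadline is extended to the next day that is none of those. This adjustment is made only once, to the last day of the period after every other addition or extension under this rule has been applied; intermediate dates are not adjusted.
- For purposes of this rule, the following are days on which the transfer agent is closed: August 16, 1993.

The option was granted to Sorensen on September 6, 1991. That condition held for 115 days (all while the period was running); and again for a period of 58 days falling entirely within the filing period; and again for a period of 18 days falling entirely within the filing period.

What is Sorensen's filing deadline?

17 months after September 6, 1991 is February 6, 1993.
Tolling adds 115 days: February 6, 1993 + 115 days = June 1, 1993.
Tolling adds 58 days: June 1, 1993 + 58 days = July 29, 1993.
Tolling adds 18 days: July 29, 1993 + 18 days = August 16, 1993.
August 16, 1993 is a listed holiday. The next qualifying day is August 17, 1993.

August 17, 1993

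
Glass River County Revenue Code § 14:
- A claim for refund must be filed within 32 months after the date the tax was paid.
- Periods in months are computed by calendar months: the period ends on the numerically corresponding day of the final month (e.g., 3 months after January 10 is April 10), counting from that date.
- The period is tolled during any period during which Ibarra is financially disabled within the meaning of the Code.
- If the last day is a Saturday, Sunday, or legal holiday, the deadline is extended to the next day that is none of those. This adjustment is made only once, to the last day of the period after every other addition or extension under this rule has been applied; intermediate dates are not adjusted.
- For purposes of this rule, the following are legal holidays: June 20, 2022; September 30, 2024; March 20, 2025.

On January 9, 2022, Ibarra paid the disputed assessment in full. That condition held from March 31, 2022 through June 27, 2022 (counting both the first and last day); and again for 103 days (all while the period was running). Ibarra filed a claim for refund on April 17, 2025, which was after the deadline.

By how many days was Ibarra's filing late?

27 days

32 months after January 9, 2022 is September 9, 2024.
From March 31, 2022 through June 27, 2022 inclusive is 89 days; tolling adds 89 days: September 9, 2024 + 89 days = December 7, 2024.
Tolling adds 103 days: December 7, 2024 + 103 days = March 20, 2025.
March 20, 2025 is a listed holiday. The next qualifying day is March 21, 2025.
The deadline is March 21, 2025; from March 21, 2025 to April 17, 2025 is 27 days.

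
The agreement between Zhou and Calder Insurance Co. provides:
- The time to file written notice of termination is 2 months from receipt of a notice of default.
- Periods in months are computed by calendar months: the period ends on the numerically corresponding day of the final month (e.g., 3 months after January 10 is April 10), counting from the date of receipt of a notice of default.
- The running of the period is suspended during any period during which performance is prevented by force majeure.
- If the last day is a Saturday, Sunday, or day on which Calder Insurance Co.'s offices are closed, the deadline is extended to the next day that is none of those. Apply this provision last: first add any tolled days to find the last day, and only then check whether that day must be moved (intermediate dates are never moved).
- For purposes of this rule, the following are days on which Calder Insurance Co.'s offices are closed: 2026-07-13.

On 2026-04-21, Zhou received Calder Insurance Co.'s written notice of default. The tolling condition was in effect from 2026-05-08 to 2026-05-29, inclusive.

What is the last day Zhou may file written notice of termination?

July 14, 2026

2 months after 2026-04-21 is June 21, 2026.
From May 8, 2026 through May 29, 2026 inclusive is 22 days; tolling adds 22 days: June 21, 2026 + 22 days = July 13, 2026.
July 13, 2026 is a listed holiday. The next qualifying day is July 14, 2026.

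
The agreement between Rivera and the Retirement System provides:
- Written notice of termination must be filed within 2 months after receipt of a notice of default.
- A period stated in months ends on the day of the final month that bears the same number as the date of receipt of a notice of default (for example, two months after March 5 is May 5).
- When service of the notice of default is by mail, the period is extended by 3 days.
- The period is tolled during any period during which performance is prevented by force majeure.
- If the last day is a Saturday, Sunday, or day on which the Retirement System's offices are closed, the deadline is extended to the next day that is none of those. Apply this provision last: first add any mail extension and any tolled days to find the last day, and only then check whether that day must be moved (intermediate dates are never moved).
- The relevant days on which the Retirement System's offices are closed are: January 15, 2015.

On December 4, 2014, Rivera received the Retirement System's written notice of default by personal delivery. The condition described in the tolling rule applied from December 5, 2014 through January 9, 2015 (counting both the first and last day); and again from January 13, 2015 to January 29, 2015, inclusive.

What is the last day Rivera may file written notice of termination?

March 30, 2015

2 months after December 4, 2014 is February 4, 2015.
Service was not by mail, so no mail extension applies.
From December 5, 2014 through January 9, 2015 inclusive is 36 days; tolling adds 36 days: February 4, 2015 + 36 days = March 12, 2015.
From January 13, 2015 through January 29, 2015 inclusive is 17 days; tolling adds 17 days: March 12, 2015 + 17 days = March 29, 2015.
March 29, 2015 is Sunday. The next qualifying day is March 30, 2015.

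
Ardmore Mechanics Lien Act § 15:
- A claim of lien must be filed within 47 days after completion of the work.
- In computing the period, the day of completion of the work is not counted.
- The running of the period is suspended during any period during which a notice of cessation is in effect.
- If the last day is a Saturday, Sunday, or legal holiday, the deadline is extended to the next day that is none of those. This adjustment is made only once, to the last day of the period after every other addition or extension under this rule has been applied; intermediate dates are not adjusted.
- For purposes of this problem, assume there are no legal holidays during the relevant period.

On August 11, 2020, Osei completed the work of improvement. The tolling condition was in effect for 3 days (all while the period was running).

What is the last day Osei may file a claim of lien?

September 30, 2020

47 days after August 11, 2020 is September 27, 2020.
Tolling adds 3 days: September 27, 2020 + 3 days = September 30, 2020.
September 30, 2020 is a Wednesday and not a legal holiday, so no extension applies.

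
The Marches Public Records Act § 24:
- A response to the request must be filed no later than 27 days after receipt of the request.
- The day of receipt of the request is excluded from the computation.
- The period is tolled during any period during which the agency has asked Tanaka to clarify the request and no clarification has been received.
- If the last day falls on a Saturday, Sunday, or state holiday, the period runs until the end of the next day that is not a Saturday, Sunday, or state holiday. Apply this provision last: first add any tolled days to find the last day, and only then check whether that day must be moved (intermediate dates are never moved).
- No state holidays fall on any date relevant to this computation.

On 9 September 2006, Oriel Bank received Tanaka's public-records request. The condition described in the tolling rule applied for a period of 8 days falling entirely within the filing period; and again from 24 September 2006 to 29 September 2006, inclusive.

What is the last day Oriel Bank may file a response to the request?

27 days after 9 September 2006 is October 6, 2006.
Tolling adds 8 days: October 6, 2006 + 8 days = October 14, 2006.
From September 24, 2006 through September 29, 2006 inclusive is 6 days; tolling adds 6 days: October 14, 2006 + 6 days = October 20, 2006.
October 20, 2006 is a Friday and not a state holiday, so no extension applies.

October 20, 2006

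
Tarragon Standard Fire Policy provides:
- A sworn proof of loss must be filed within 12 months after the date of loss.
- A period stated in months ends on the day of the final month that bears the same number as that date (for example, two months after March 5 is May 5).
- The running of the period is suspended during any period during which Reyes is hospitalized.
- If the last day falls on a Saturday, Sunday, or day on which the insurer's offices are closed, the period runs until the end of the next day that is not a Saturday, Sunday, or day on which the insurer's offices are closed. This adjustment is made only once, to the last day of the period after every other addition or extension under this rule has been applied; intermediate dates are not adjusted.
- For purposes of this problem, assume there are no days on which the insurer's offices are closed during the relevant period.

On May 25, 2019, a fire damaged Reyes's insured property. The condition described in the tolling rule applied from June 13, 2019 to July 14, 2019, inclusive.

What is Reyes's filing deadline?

June 26, 2020

12 months after May 25, 2019 is May 25, 2020.
From June 13, 2019 through July 14, 2019 inclusive is 32 days; tolling adds 32 days: May 25, 2020 + 32 days = June 26, 2020.
June 26, 2020 is a Friday and not a day on which the insurer's offices are closed, so no extension applies.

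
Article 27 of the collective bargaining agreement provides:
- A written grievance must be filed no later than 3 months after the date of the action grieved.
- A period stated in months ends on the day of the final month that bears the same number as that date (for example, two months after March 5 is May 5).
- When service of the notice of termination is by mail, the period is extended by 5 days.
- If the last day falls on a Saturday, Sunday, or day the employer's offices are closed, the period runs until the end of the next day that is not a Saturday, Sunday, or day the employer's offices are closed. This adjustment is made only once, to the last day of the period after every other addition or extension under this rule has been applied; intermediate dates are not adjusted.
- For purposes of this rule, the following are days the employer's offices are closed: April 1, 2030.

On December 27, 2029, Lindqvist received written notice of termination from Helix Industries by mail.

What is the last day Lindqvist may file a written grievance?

3 months after December 27, 2029 is March 27, 2030.
Service was by mail, adding 5 days: March 27, 2030 + 5 days = April 1, 2030.
April 1, 2030 is a listed holiday. The next qualifying day is April 2, 2030.

April 2, 2030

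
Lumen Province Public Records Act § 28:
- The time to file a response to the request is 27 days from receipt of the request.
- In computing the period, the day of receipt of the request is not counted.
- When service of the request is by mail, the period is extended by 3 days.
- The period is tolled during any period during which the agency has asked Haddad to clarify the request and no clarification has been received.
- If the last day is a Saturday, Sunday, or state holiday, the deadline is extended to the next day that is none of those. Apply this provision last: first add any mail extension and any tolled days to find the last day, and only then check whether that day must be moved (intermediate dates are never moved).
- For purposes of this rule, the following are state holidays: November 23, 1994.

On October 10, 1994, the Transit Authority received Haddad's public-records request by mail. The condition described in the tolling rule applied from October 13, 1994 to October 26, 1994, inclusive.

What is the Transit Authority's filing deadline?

27 days after October 10, 1994 is November 6, 1994.
Service was by mail, adding 3 days: November 6, 1994 + 3 days = November 9, 1994.
From October 13, 1994 through October 26, 1994 inclusive is 14 days; tolling adds 14 days: November 9, 1994 + 14 days = November 23, 1994.
November 23, 1994 is a listed holiday. The next qualifying day is November 24, 1994.

November 24, 1994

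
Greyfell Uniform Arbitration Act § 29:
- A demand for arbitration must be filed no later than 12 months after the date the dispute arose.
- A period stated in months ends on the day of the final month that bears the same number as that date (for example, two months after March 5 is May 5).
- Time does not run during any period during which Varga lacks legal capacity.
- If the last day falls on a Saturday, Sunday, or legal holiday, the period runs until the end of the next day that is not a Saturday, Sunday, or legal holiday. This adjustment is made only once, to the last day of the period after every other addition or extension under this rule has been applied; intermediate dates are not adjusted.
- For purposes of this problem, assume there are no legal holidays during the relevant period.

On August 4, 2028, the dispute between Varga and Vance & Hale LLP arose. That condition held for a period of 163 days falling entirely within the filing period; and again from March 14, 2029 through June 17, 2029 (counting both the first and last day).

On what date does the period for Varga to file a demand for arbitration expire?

12 months after August 4, 2028 is August 4, 2029.
Tolling adds 163 days: August 4, 2029 + 163 days = January 14, 2030.
From March 14, 2029 through June 17, 2029 inclusive is 96 days; tolling adds 96 days: January 14, 2030 + 96 days = April 20, 2030.
April 20, 2030 is Saturday; April 21, 2030 is Sunday. The next qualifying day is April 22, 2030.

April 22, 2030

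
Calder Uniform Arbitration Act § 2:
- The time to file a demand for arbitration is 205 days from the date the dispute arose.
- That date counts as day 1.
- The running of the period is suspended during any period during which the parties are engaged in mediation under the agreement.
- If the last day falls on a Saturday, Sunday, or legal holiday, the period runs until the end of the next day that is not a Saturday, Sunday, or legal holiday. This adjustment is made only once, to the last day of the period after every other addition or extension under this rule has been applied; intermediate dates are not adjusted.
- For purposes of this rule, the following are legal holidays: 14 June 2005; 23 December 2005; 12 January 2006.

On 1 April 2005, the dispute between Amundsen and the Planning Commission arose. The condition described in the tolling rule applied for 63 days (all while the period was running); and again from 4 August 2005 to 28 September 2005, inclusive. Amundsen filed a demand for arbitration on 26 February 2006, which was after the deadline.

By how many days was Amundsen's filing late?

6 days

Counting 1 April 2005 as day 1, day 205 is October 22, 2005.
Tolling adds 63 days: October 22, 2005 + 63 days = December 24, 2005.
From August 4, 2005 through September 28, 2005 inclusive is 56 days; tolling adds 56 days: December 24, 2005 + 56 days = February 18, 2006.
February 18, 2006 is Saturday; February 19, 2006 is Sunday. The next qualifying day is February 20, 2006.
The deadline is February 20, 2006; from February 20, 2006 to February 26, 2006 is 6 days.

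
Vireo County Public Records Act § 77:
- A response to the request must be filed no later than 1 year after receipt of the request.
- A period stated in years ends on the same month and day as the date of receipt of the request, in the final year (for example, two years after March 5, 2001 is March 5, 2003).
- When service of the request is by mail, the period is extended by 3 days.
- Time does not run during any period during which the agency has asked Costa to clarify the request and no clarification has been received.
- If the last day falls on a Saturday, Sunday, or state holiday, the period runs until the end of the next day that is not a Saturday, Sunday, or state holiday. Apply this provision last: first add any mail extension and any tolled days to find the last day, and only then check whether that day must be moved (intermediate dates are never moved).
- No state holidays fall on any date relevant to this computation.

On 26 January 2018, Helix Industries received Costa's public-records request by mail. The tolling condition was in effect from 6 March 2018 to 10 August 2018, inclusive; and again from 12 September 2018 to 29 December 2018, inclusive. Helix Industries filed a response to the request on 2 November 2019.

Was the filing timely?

1 year after 26 January 2018 is January 26, 2019.
Service was by mail, adding 3 days: January 26, 2019 + 3 days = January 29, 2019.
From March 6, 2018 through August 10, 2018 inclusive is 158 days; tolling adds 158 days: January 29, 2019 + 158 days = July 6, 2019.
From September 12, 2018 through December 29, 2018 inclusive is 109 days; tolling adds 109 days: July 6, 2019 + 109 days = October 23, 2019.
October 23, 2019 is a Wednesday and not a state holiday, so no extension applies.
The deadline is October 23, 2019; the filing on November 2, 2019 is after that date.

No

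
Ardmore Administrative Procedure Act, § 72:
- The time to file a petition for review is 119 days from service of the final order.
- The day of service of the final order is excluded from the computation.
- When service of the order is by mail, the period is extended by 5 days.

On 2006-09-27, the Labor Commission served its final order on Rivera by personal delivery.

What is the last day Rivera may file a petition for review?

119 days after 2006-09-27 is January 24, 2007.
Service was not by mail, so no mail extension applies.

January 24, 2007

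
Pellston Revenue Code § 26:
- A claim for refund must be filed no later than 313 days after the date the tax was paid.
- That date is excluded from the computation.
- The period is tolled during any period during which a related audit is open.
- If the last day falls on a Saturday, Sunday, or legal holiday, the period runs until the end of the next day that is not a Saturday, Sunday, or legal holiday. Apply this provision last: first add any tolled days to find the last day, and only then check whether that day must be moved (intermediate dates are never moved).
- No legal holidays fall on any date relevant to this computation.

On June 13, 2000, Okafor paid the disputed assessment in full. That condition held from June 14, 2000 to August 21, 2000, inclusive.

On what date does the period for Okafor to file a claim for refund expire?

July 2, 2001

313 days after June 13, 2000 is April 22, 2001.
From June 14, 2000 through August 21, 2000 inclusive is 69 days; tolling adds 69 days: April 22, 2001 + 69 days = June 30, 2001.
June 30, 2001 is Saturday; July 1, 2001 is Sunday. The next qualifying day is July 2, 2001.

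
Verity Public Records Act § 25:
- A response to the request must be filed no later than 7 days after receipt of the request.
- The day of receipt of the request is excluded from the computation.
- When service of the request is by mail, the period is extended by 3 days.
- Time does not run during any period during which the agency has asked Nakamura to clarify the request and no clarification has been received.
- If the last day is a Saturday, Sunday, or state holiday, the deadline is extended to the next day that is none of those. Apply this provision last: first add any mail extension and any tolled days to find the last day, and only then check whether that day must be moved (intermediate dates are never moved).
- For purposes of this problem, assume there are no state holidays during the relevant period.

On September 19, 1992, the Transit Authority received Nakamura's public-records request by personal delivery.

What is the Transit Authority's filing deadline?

7 days after September 19, 1992 is September 26, 1992.
Service was not by mail, so no mail extension applies.
September 26, 1992 is Saturday; September 27, 1992 is Sunday. The next qualifying day is September 28, 1992.

September 28, 1992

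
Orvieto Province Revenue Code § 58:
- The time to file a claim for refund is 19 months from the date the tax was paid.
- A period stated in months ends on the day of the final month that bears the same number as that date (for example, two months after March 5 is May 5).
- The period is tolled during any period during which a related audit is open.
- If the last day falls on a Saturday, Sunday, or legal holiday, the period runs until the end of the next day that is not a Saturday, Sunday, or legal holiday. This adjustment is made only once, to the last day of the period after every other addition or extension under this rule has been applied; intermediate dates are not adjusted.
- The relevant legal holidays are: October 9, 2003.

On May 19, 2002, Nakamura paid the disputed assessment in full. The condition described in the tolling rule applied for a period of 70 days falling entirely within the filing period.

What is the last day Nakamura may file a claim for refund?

19 months after May 19, 2002 is December 19, 2003.
Tolling adds 70 days: December 19, 2003 + 70 days = February 27, 2004.
February 27, 2004 is a Friday and not a legal holiday, so no extension applies.

February 27, 2004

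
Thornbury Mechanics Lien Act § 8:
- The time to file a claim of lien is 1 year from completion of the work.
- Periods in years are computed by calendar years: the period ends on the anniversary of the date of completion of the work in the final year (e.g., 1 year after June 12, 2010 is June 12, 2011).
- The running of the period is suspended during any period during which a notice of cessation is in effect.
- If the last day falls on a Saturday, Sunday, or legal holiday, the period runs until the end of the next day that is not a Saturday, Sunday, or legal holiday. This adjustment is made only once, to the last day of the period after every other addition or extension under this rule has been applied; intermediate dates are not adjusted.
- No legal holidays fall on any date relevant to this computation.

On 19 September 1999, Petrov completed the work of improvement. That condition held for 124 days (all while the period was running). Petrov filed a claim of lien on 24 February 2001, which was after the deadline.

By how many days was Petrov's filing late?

33 days

1 year after 19 September 1999 is September 19, 2000.
Tolling adds 124 days: September 19, 2000 + 124 days = January 21, 2001.
January 21, 2001 is Sunday. The next qualifying day is January 22, 2001.
The deadline is January 22, 2001; from January 22, 2001 to February 24, 2001 is 33 days.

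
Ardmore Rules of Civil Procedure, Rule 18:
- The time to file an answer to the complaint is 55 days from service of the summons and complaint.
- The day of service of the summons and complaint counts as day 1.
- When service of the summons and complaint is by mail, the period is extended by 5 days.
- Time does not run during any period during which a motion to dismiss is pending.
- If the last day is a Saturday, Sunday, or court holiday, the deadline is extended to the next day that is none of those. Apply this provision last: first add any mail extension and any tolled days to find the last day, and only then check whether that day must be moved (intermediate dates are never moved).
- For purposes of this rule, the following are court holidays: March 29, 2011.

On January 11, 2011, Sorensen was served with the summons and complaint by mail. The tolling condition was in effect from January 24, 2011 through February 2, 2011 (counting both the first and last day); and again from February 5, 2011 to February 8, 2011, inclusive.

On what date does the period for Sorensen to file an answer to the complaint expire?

Counting January 11, 2011 as day 1, day 55 is March 6, 2011.
Service was by mail, adding 5 days: March 6, 2011 + 5 days = March 11, 2011.
From January 24, 2011 through February 2, 2011 inclusive is 10 days; tolling adds 10 days: March 11, 2011 + 10 days = March 21, 2011.
From February 5, 2011 through February 8, 2011 inclusive is 4 days; tolling adds 4 days: March 21, 2011 + 4 days = March 25, 2011.
March 25, 2011 is a Friday and not a court holiday, so no extension applies.

March 25, 2011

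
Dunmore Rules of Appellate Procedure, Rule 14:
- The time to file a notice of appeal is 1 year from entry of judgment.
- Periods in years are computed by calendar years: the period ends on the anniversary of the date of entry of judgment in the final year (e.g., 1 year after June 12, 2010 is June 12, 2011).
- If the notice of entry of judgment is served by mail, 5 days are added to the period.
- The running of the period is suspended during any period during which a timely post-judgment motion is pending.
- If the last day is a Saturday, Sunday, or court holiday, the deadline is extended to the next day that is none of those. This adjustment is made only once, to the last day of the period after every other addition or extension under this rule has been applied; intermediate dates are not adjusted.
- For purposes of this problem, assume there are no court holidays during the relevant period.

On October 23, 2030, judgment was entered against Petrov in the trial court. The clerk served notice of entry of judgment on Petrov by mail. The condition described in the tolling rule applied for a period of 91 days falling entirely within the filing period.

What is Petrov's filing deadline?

1 year after October 23, 2030 is October 23, 2031.
Service was by mail, adding 5 days: October 23, 2031 + 5 days = October 28, 2031.
Tolling adds 91 days: October 28, 2031 + 91 days = January 27, 2032.
January 27, 2032 is a Tuesday and not a court holiday, so no extension applies.

January 27, 2032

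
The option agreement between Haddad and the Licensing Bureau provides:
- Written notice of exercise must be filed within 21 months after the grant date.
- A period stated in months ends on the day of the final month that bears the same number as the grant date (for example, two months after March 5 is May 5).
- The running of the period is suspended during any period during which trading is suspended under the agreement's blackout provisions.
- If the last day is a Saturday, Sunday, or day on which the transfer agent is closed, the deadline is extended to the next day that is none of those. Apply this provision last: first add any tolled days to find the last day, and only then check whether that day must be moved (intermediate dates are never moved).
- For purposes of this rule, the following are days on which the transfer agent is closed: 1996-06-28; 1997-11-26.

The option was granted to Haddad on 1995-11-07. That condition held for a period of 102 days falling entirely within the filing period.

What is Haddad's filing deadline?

21 months after 1995-11-07 is August 7, 1997.
Tolling adds 102 days: August 7, 1997 + 102 days = November 17, 1997.
November 17, 1997 is a Monday and not a day on which the transfer agent is closed, so no extension applies.

November 17, 1997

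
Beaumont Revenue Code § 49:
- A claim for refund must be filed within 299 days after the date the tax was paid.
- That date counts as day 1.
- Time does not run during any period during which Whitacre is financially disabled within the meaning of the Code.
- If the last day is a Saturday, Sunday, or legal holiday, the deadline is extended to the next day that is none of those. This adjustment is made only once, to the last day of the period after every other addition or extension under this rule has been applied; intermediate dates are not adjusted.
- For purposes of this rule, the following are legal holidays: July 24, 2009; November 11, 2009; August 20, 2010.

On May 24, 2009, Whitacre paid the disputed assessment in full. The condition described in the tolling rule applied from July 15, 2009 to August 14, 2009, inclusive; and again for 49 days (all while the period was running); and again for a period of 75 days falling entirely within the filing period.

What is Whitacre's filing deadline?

Counting May 24, 2009 as day 1, day 299 is March 18, 2010.
From July 15, 2009 through August 14, 2009 inclusive is 31 days; tolling adds 31 days: March 18, 2010 + 31 days = April 18, 2010.
Tolling adds 49 days: April 18, 2010 + 49 days = June 6, 2010.
Tolling adds 75 days: June 6, 2010 + 75 days = August 20, 2010.
August 20, 2010 is a listed holiday; August 21, 2010 is Saturday; August 22, 2010 is Sunday. The next qualifying day is August 23, 2010.

August 23, 2010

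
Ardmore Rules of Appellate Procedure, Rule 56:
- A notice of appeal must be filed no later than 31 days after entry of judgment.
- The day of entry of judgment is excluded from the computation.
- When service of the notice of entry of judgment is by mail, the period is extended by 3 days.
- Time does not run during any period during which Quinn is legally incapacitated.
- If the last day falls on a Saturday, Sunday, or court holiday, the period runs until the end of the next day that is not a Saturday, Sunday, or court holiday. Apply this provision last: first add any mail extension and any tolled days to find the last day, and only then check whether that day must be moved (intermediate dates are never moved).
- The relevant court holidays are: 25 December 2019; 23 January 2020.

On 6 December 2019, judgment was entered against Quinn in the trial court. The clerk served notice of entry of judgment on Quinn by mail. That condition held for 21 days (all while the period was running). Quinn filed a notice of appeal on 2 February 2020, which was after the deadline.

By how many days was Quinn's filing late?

3 days

31 days after 6 December 2019 is January 6, 2020.
Service was by mail, adding 3 days: January 6, 2020 + 3 days = January 9, 2020.
Tolling adds 21 days: January 9, 2020 + 21 days = January 30, 2020.
January 30, 2020 is a Thursday and not a court holiday, so no extension applies.
The deadline is January 30, 2020; from January 30, 2020 to February 2, 2020 is 3 days.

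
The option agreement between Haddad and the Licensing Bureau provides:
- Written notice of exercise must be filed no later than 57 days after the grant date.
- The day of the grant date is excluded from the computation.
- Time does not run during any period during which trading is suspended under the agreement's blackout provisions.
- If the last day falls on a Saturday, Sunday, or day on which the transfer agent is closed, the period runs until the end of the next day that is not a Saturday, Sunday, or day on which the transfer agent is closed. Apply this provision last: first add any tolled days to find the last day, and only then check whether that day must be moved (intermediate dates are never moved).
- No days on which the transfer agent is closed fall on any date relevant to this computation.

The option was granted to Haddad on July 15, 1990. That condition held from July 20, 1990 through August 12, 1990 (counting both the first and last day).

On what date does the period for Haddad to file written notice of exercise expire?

57 days after July 15, 1990 is September 10, 1990.
From July 20, 1990 through August 12, 1990 inclusive is 24 days; tolling adds 24 days: September 10, 1990 + 24 days = October 4, 1990.
October 4, 1990 is a Thursday and not a day on which the transfer agent is closed, so no extension applies.

October 4, 1990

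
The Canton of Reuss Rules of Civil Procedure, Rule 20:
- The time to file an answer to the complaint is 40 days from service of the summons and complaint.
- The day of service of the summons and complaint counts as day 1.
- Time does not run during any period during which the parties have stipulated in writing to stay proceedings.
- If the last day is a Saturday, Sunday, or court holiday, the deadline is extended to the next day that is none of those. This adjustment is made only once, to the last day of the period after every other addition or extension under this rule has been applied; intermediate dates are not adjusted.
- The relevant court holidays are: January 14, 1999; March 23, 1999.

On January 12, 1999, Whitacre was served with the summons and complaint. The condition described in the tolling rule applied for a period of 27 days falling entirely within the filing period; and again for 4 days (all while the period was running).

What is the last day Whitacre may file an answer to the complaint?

March 24, 1999

Counting January 12, 1999 as day 1, day 40 is February 20, 1999.
Tolling adds 27 days: February 20, 1999 + 27 days = March 19, 1999.
Tolling adds 4 days: March 19, 1999 + 4 days = March 23, 1999.
March 23, 1999 is a listed holiday. The next qualifying day is March 24, 1999.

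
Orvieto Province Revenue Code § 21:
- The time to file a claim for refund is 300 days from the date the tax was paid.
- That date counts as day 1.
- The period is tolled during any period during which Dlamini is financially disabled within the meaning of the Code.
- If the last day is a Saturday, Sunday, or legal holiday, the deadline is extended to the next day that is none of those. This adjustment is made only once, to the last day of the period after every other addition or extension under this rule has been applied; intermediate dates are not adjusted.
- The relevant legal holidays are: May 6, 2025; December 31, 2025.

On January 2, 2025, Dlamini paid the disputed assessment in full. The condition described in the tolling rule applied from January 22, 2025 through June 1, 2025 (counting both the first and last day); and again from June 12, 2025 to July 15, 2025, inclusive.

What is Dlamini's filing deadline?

Counting January 2, 2025 as day 1, day 300 is October 28, 2025.
From January 22, 2025 through June 1, 2025 inclusive is 131 days; tolling adds 131 days: October 28, 2025 + 131 days = March 8, 2026.
From June 12, 2025 through July 15, 2025 inclusive is 34 days; tolling adds 34 days: March 8, 2026 + 34 days = April 11, 2026.
April 11, 2026 is Saturday; April 12, 2026 is Sunday. The next qualifying day is April 13, 2026.

April 13, 2026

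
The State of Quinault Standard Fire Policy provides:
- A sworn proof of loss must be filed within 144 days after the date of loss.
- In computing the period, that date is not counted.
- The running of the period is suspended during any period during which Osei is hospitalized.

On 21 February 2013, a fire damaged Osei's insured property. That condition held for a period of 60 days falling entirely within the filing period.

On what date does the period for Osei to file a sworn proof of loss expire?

144 days after 21 February 2013 is July 15, 2013.
Tolling adds 60 days: July 15, 2013 + 60 days = September 13, 2013.

September 13, 2013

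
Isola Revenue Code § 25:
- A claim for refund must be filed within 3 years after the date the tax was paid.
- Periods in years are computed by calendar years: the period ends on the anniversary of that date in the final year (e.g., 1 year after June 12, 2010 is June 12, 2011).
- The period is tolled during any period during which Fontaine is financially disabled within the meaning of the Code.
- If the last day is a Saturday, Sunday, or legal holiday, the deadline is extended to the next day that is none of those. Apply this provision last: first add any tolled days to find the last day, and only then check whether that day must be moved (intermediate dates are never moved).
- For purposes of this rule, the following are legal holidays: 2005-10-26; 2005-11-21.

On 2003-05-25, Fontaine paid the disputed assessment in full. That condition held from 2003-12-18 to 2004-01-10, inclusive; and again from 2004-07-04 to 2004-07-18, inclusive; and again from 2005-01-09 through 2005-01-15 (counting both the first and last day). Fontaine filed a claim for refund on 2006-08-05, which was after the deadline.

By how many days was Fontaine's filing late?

3 years after 2003-05-25 is May 25, 2006.
From December 18, 2003 through January 10, 2004 inclusive is 24 days; tolling adds 24 days: May 25, 2006 + 24 days = June 18, 2006.
From July 4, 2004 through July 18, 2004 inclusive is 15 days; tolling adds 15 days: June 18, 2006 + 15 days = July 3, 2006.
From January 9, 2005 through January 15, 2005 inclusive is 7 days; tolling adds 7 days: July 3, 2006 + 7 days = July 10, 2006.
July 10, 2006 is a Monday and not a legal holiday, so no extension applies.
The deadline is July 10, 2006; from July 10, 2006 to August 5, 2006 is 26 days.

26 days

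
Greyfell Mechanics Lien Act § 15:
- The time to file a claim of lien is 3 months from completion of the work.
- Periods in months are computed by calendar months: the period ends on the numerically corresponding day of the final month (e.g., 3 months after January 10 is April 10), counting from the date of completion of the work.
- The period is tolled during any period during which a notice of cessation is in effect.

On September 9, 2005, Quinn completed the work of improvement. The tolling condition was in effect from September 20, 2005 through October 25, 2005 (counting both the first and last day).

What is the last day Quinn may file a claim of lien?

January 14, 2006

3 months after September 9, 2005 is December 9, 2005.
From September 20, 2005 through October 25, 2005 inclusive is 36 days; tolling adds 36 days: December 9, 2005 + 36 days = January 14, 2006.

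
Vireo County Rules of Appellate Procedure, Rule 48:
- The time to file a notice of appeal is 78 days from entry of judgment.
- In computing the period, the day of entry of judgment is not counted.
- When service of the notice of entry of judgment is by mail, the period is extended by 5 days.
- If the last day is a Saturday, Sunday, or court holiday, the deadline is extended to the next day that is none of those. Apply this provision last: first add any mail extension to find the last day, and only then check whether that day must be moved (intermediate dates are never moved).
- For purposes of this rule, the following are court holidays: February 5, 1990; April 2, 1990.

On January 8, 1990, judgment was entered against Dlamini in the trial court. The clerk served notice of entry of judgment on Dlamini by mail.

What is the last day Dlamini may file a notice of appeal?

78 days after January 8, 1990 is March 27, 1990.
Service was by mail, adding 5 days: March 27, 1990 + 5 days = April 1, 1990.
April 1, 1990 is Sunday; April 2, 1990 is a listed holiday. The next qualifying day is April 3, 1990.

April 3, 1990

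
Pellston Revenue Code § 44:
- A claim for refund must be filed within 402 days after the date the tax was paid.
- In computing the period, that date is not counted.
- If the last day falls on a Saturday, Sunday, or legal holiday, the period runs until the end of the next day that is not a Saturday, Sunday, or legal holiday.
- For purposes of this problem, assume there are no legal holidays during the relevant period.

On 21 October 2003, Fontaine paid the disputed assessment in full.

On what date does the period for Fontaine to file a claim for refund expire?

November 26, 2004

402 days after 21 October 2003 is November 26, 2004.
November 26, 2004 is a Friday and not a legal holiday, so no extension applies.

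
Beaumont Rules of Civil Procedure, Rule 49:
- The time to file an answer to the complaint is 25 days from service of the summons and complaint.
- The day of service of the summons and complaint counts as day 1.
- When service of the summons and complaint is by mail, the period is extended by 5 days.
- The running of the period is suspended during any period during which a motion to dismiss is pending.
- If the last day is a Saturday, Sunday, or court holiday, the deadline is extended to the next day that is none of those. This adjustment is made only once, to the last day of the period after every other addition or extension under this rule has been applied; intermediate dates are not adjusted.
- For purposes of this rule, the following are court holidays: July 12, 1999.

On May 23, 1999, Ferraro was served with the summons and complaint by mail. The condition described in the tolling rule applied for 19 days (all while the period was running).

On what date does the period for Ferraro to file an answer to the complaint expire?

Counting May 23, 1999 as day 1, day 25 is June 16, 1999.
Service was by mail, adding 5 days: June 16, 1999 + 5 days = June 21, 1999.
Tolling adds 19 days: June 21, 1999 + 19 days = July 10, 1999.
July 10, 1999 is Saturday; July 11, 1999 is Sunday; July 12, 1999 is a listed holiday. The next qualifying day is July 13, 1999.

July 13, 1999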